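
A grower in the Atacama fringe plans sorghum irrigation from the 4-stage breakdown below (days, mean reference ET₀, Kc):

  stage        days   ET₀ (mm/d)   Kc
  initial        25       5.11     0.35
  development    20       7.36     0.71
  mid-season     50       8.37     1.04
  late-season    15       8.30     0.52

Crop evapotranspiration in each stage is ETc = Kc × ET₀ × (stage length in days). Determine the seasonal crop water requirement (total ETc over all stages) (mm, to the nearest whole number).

649 mm

initial: 0.35 × 5.11 × 25 = 44.71 mm
development: 0.71 × 7.36 × 20 = 104.51 mm
mid-season: 1.04 × 8.37 × 50 = 435.24 mm
late-season: 0.52 × 8.30 × 15 = 64.74 mm
Seasonal total = 649.20 mm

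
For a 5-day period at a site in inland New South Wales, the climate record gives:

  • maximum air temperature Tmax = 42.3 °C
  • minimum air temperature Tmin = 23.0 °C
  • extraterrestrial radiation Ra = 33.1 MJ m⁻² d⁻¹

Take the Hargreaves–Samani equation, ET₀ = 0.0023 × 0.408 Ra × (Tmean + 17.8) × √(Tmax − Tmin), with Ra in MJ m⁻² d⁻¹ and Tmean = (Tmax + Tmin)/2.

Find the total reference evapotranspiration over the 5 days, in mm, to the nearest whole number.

Tmean = (42.3 + 23.0)/2 = 32.65 °C
0.408 Ra = 0.408 × 33.1 = 13.5048 mm/d equivalent
ET₀ = 0.0023 × 13.5048 × (32.65 + 17.8) × √19.3 = 0.0023 × 13.5048 × 50.45 × 4.3932 = 6.8843 mm/d
Over 5 days: 6.8843 × 5 = 34.422 mm

34 mm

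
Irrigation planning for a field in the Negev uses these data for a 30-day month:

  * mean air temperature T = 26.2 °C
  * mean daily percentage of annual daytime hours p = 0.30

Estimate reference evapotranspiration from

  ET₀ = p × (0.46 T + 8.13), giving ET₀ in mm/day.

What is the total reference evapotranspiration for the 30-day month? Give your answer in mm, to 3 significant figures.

182 mm

ET₀ = 0.30 × (0.46 × 26.2 + 8.13) = 0.30 × 20.182 = 6.0546 mm/d
Monthly total = 6.0546 × 30 = 181.638 mm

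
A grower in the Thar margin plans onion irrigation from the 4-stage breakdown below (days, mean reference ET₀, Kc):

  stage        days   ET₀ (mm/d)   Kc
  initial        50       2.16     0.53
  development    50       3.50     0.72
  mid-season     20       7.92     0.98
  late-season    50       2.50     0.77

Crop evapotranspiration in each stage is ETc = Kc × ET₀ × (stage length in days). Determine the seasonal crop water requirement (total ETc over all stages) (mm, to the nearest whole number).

initial: 0.53 × 2.16 × 50 = 57.24 mm
development: 0.72 × 3.50 × 50 = 126.00 mm
mid-season: 0.98 × 7.92 × 20 = 155.23 mm
late-season: 0.77 × 2.50 × 50 = 96.25 mm
Seasonal total = 434.72 mm

435 mm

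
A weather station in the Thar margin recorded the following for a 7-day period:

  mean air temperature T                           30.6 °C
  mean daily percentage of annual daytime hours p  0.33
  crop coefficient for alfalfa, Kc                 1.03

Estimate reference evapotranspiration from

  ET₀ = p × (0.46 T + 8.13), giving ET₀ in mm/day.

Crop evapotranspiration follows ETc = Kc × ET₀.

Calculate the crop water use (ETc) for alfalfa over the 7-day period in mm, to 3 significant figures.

ET₀ = 0.33 × (0.46 × 30.6 + 8.13) = 0.33 × 22.206 = 7.3280 mm/d
ETc = Kc × ET₀ = 1.03 × 7.3280 = 7.5478 mm/d
Over 7 days: 7.5478 × 7 = 52.835 mm

52.8 mm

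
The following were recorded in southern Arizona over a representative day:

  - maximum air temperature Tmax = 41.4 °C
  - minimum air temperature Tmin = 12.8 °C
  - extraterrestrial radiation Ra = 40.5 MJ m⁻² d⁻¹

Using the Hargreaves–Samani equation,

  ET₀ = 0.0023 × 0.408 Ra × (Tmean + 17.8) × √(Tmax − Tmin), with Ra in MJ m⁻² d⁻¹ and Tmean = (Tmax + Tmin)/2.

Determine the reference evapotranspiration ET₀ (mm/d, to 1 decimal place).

9.1 mm/d

Tmean = (41.4 + 12.8)/2 = 27.10 °C
0.408 Ra = 0.408 × 40.5 = 16.5240 mm/d equivalent
ET₀ = 0.0023 × 16.5240 × (27.10 + 17.8) × √28.6 = 0.0023 × 16.5240 × 44.90 × 5.3479 = 9.1258 mm/d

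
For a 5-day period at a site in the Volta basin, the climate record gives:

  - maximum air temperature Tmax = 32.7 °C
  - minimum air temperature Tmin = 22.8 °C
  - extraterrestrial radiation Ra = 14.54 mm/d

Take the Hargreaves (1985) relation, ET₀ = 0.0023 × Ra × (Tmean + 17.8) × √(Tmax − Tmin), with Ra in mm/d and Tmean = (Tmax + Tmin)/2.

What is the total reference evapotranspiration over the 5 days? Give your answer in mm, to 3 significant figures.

24.0 mm

Tmean = (32.7 + 22.8)/2 = 27.75 °C
ET₀ = 0.0023 × 14.54 × (27.75 + 17.8) × √9.9 = 0.0023 × 14.54 × 45.55 × 3.1464 = 4.7929 mm/d
Over 5 days: 4.7929 × 5 = 23.965 mm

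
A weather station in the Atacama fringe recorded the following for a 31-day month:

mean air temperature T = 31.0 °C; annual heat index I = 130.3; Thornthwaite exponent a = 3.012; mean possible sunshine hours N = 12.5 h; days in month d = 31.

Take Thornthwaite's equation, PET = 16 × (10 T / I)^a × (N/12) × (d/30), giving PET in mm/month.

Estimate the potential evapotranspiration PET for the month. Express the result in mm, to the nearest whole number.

234 mm

10T/I = 10 × 31.0 / 130.3 = 2.3791
(10T/I)^a = 2.3791^3.012 = 13.6068
Uncorrected PET = 16 × 13.6068 = 217.709 mm
Correction = (N/12)(d/30) = (12.5/12)(31/30) = 1.0764
PET = 217.709 × 1.0764 = 234.342 mm/month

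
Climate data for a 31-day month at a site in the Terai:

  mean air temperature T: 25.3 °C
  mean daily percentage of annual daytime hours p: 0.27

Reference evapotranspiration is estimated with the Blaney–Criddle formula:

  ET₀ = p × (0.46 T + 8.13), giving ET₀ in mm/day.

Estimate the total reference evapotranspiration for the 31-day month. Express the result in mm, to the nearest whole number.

ET₀ = 0.27 × (0.46 × 25.3 + 8.13) = 0.27 × 19.768 = 5.3374 mm/d
Monthly total = 5.3374 × 31 = 165.459 mm

165 mm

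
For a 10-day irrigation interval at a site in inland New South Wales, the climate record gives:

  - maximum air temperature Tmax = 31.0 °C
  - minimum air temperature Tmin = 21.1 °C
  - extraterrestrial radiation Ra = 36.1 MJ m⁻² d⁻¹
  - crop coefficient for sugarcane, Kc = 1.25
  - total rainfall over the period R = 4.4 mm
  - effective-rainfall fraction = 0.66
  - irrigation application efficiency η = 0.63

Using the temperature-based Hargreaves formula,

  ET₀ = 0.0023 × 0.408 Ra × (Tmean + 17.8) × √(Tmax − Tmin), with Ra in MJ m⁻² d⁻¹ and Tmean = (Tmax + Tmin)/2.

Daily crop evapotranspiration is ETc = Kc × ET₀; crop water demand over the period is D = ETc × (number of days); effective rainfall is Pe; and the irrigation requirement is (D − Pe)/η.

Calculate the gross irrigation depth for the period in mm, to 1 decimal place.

88.1 mm

Tmean = (31.0 + 21.1)/2 = 26.05 °C
0.408 Ra = 0.408 × 36.1 = 14.7288 mm/d equivalent
ET₀ = 0.0023 × 14.7288 × (26.05 + 17.8) × √9.9 = 0.0023 × 14.7288 × 43.85 × 3.1464 = 4.6739 mm/d
ETc = Kc × ET₀ = 1.25 × 4.6739 = 5.8424 mm/d
Crop demand D = ETc × 10 d = 5.8424 × 10 = 58.424 mm
Pe = 0.66 × 4.4 = 2.904 mm
D − Pe = 58.424 − 2.904 = 55.520 mm
Gross irrigation = 55.520 / 0.63 = 88.127 mm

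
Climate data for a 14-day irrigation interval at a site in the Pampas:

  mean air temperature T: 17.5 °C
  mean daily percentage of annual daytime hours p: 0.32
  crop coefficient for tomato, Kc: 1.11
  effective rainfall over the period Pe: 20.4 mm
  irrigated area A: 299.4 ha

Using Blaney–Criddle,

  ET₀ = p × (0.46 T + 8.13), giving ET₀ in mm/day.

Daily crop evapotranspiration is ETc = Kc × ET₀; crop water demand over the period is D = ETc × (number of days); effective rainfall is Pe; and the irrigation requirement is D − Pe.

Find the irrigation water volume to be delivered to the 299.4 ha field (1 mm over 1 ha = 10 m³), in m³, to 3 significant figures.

180000 m³

ET₀ = 0.32 × (0.46 × 17.5 + 8.13) = 0.32 × 16.180 = 5.1776 mm/d
ETc = Kc × ET₀ = 1.11 × 5.1776 = 5.7471 mm/d
Crop demand D = ETc × 14 d = 5.7471 × 14 = 80.459 mm
D − Pe = 80.459 − 20.4 = 60.059 mm
Volume = 60.059 mm × 299.4 ha × 10 = 179816.6 m³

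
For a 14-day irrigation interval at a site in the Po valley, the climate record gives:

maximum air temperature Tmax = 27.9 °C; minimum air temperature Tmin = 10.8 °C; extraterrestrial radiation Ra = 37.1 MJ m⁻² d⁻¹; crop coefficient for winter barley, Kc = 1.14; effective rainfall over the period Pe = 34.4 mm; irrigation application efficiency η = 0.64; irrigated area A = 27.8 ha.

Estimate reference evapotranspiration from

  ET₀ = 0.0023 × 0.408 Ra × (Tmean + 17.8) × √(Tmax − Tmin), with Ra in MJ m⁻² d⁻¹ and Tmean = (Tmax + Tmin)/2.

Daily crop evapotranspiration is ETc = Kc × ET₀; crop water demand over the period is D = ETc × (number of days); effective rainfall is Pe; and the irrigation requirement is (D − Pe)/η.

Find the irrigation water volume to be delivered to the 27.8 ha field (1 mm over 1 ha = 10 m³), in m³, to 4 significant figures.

Tmean = (27.9 + 10.8)/2 = 19.35 °C
0.408 Ra = 0.408 × 37.1 = 15.1368 mm/d equivalent
ET₀ = 0.0023 × 15.1368 × (19.35 + 17.8) × √17.1 = 0.0023 × 15.1368 × 37.15 × 4.1352 = 5.3483 mm/d
ETc = Kc × ET₀ = 1.14 × 5.3483 = 6.0971 mm/d
Crop demand D = ETc × 14 d = 6.0971 × 14 = 85.359 mm
D − Pe = 85.359 − 34.4 = 50.959 mm
Gross irrigation = 50.959 / 0.64 = 79.623 mm
Volume = 79.623 mm × 27.8 ha × 10 = 22135.2 m³

22140 m³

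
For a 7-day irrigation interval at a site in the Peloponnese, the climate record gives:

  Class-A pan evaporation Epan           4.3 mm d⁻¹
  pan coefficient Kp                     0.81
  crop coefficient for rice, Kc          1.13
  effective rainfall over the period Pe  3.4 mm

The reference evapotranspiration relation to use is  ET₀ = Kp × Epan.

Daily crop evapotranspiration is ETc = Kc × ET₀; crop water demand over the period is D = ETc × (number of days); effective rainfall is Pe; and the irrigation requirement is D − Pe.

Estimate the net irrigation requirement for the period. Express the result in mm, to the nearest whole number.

ET₀ = 0.81 × 4.3 = 3.4830 mm/d
ETc = Kc × ET₀ = 1.13 × 3.4830 = 3.9358 mm/d
Crop demand D = ETc × 7 d = 3.9358 × 7 = 27.551 mm
D − Pe = 27.551 − 3.4 = 24.151 mm

24 mm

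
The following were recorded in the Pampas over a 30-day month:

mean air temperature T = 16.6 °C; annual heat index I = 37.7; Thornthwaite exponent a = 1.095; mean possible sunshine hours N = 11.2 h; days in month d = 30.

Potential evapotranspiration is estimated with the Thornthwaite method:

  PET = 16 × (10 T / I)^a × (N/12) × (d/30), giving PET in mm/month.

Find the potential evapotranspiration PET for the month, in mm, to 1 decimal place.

75.7 mm

10T/I = 10 × 16.6 / 37.7 = 4.4032
(10T/I)^a = 4.4032^1.095 = 5.0690
Uncorrected PET = 16 × 5.0690 = 81.104 mm
Correction = (N/12)(d/30) = (11.2/12)(30/30) = 0.9333
PET = 81.104 × 0.9333 = 75.694 mm/month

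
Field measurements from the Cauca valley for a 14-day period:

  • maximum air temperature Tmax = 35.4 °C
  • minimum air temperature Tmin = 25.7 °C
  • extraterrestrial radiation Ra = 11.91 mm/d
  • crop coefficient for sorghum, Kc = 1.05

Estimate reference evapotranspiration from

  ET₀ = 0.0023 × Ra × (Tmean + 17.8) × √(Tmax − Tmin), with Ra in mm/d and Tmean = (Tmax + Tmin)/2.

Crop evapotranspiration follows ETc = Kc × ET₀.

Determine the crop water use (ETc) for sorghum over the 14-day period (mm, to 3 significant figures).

60.6 mm

Tmean = (35.4 + 25.7)/2 = 30.55 °C
ET₀ = 0.0023 × 11.91 × (30.55 + 17.8) × √9.7 = 0.0023 × 11.91 × 48.35 × 3.1145 = 4.1250 mm/d
ETc = Kc × ET₀ = 1.05 × 4.1250 = 4.3313 mm/d
Over 14 days: 4.3313 × 14 = 60.638 mm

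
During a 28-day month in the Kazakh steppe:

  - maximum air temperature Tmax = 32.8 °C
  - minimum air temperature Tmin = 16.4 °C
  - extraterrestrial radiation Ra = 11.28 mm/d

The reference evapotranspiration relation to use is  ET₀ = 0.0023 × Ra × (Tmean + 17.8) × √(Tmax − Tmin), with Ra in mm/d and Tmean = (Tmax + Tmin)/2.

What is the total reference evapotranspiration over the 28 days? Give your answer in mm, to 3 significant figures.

Tmean = (32.8 + 16.4)/2 = 24.60 °C
ET₀ = 0.0023 × 11.28 × (24.60 + 17.8) × √16.4 = 0.0023 × 11.28 × 42.40 × 4.0497 = 4.4548 mm/d
Over 28 days: 4.4548 × 28 = 124.734 mm

125 mm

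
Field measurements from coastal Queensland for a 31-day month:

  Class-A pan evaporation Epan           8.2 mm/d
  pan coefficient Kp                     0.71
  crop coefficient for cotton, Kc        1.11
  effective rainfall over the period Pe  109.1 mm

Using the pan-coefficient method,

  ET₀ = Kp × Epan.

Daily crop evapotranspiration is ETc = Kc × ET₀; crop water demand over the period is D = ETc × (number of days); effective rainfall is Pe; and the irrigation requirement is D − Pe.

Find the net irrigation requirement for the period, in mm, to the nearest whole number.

91 mm

ET₀ = 0.71 × 8.2 = 5.8220 mm/d
ETc = Kc × ET₀ = 1.11 × 5.8220 = 6.4624 mm/d
Crop demand D = ETc × 31 d = 6.4624 × 31 = 200.334 mm
D − Pe = 200.334 − 109.1 = 91.234 mm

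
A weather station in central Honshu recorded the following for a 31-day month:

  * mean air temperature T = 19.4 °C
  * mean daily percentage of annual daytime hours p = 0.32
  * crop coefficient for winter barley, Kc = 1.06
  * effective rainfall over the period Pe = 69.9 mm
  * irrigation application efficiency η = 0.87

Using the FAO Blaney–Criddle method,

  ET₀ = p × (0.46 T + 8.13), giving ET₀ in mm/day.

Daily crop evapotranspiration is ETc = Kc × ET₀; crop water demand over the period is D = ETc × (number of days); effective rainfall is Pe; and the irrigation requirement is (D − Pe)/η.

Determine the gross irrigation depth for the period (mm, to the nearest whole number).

ET₀ = 0.32 × (0.46 × 19.4 + 8.13) = 0.32 × 17.054 = 5.4573 mm/d
ETc = Kc × ET₀ = 1.06 × 5.4573 = 5.7847 mm/d
Crop demand D = ETc × 31 d = 5.7847 × 31 = 179.326 mm
D − Pe = 179.326 − 69.9 = 109.426 mm
Gross irrigation = 109.426 / 0.87 = 125.777 mm

126 mm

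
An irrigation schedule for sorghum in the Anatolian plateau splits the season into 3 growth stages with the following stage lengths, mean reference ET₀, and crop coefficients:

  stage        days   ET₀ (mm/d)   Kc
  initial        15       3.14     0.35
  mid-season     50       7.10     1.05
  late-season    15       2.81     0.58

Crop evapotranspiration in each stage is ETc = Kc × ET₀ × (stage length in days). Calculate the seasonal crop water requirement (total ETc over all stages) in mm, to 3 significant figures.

414 mm

initial: 0.35 × 3.14 × 15 = 16.49 mm
mid-season: 1.05 × 7.10 × 50 = 372.75 mm
late-season: 0.58 × 2.81 × 15 = 24.45 mm
Seasonal total = 413.69 mm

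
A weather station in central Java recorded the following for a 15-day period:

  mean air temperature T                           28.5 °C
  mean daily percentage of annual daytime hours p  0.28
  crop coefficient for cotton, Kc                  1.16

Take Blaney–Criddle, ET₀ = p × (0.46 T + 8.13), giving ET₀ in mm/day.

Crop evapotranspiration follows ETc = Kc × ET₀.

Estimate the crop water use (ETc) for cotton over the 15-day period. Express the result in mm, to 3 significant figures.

103 mm

ET₀ = 0.28 × (0.46 × 28.5 + 8.13) = 0.28 × 21.240 = 5.9472 mm/d
ETc = Kc × ET₀ = 1.16 × 5.9472 = 6.8988 mm/d
Over 15 days: 6.8988 × 15 = 103.482 mm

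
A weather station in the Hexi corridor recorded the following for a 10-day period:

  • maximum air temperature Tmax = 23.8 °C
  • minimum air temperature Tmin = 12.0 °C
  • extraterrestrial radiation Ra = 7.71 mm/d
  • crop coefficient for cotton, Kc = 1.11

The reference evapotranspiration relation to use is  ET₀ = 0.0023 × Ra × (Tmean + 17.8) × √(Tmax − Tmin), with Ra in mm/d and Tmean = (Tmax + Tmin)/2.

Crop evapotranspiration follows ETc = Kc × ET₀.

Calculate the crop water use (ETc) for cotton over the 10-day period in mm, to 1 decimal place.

Tmean = (23.8 + 12.0)/2 = 17.90 °C
ET₀ = 0.0023 × 7.71 × (17.90 + 17.8) × √11.8 = 0.0023 × 7.71 × 35.70 × 3.4351 = 2.1747 mm/d
ETc = Kc × ET₀ = 1.11 × 2.1747 = 2.4139 mm/d
Over 10 days: 2.4139 × 10 = 24.139 mm

24.1 mm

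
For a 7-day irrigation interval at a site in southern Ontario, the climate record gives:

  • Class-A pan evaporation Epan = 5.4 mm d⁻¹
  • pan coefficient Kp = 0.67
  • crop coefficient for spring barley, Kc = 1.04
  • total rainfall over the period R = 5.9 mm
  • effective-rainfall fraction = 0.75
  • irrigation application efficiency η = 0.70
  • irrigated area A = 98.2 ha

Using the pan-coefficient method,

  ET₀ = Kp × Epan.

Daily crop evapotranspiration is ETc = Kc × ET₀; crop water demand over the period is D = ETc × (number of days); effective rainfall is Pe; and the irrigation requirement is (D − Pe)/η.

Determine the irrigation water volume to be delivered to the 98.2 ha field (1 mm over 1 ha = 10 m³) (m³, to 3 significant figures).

30700 m³

ET₀ = 0.67 × 5.4 = 3.6180 mm/d
ETc = Kc × ET₀ = 1.04 × 3.6180 = 3.7627 mm/d
Crop demand D = ETc × 7 d = 3.7627 × 7 = 26.339 mm
Pe = 0.75 × 5.9 = 4.425 mm
D − Pe = 26.339 − 4.425 = 21.914 mm
Gross irrigation = 21.914 / 0.70 = 31.306 mm
Volume = 31.306 mm × 98.2 ha × 10 = 30742.5 m³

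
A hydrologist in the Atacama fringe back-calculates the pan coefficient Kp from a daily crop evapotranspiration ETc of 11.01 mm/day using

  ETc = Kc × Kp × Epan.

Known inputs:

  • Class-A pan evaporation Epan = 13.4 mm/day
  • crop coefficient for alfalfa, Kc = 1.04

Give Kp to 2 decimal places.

ETc = Kc × Kp × Epan  ⇒  Kp = ETc / (Kc × Epan)
Kp = 11.01 / (1.04 × 13.4) = 11.01 / 13.936 = 0.7900

0.79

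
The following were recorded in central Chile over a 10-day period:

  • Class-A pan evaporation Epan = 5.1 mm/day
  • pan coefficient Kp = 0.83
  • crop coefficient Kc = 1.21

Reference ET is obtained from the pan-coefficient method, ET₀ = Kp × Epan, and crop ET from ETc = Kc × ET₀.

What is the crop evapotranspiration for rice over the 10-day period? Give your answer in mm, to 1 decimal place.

ET₀ = 0.83 × 5.1 = 4.2330 mm/d
ETc = Kc × ET₀ = 1.21 × 4.2330 = 5.1219 mm/d
Over 10 days: 5.1219 × 10 = 51.219 mm

51.2 mm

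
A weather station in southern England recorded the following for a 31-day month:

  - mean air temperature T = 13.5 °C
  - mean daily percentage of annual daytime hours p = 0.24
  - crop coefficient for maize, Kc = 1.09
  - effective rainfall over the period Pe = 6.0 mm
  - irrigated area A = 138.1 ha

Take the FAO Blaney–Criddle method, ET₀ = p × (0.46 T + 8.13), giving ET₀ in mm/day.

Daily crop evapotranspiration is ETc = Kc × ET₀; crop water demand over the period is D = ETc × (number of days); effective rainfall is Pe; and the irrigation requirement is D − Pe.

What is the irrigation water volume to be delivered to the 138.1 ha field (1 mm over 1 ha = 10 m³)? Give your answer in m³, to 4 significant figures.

152300 m³

ET₀ = 0.24 × (0.46 × 13.5 + 8.13) = 0.24 × 14.340 = 3.4416 mm/d
ETc = Kc × ET₀ = 1.09 × 3.4416 = 3.7513 mm/d
Crop demand D = ETc × 31 d = 3.7513 × 31 = 116.290 mm
D − Pe = 116.290 − 6.0 = 110.290 mm
Volume = 110.290 mm × 138.1 ha × 10 = 152310.5 m³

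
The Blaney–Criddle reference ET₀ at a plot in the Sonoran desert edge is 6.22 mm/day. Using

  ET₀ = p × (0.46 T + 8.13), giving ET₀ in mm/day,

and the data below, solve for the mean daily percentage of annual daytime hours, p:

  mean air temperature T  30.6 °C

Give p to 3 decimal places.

0.280

p = ET₀ / (0.46 T + 8.13) = 6.22 / (0.46 × 30.6 + 8.13) = 6.22 / 22.206 = 0.2801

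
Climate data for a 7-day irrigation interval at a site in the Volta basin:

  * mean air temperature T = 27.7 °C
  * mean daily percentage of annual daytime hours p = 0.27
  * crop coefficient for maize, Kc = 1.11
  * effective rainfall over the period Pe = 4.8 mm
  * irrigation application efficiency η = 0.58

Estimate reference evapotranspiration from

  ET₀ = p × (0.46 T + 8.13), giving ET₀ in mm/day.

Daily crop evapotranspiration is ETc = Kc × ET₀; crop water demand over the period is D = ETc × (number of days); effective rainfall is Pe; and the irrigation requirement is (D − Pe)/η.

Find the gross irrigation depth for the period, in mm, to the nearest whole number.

ET₀ = 0.27 × (0.46 × 27.7 + 8.13) = 0.27 × 20.872 = 5.6354 mm/d
ETc = Kc × ET₀ = 1.11 × 5.6354 = 6.2553 mm/d
Crop demand D = ETc × 7 d = 6.2553 × 7 = 43.787 mm
D − Pe = 43.787 − 4.8 = 38.987 mm
Gross irrigation = 38.987 / 0.58 = 67.219 mm

67 mm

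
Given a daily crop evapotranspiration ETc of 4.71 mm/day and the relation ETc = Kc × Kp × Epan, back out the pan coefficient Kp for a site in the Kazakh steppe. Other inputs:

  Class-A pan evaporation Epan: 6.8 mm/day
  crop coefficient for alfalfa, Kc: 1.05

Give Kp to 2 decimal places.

ETc = Kc × Kp × Epan  ⇒  Kp = ETc / (Kc × Epan)
Kp = 4.71 / (1.05 × 6.8) = 4.71 / 7.140 = 0.6597

0.66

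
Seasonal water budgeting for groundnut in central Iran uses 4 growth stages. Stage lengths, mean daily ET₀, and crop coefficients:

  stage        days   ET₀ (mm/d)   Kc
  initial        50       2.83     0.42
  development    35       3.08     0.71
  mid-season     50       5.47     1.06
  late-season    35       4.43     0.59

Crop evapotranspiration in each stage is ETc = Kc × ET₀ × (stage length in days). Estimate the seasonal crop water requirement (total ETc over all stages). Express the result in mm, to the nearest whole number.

517 mm

initial: 0.42 × 2.83 × 50 = 59.43 mm
development: 0.71 × 3.08 × 35 = 76.54 mm
mid-season: 1.06 × 5.47 × 50 = 289.91 mm
late-season: 0.59 × 4.43 × 35 = 91.48 mm
Seasonal total = 517.36 mm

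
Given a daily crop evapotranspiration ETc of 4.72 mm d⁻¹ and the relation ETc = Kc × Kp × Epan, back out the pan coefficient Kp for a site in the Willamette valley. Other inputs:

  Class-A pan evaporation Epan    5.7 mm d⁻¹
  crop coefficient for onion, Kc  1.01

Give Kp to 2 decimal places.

ETc = Kc × Kp × Epan  ⇒  Kp = ETc / (Kc × Epan)
Kp = 4.72 / (1.01 × 5.7) = 4.72 / 5.757 = 0.8199

0.82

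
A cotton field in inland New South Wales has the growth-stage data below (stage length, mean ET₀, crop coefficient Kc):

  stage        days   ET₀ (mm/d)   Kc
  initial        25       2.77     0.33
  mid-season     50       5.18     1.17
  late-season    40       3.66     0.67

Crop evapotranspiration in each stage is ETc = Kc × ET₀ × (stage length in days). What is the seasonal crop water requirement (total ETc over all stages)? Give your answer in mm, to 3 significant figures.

initial: 0.33 × 2.77 × 25 = 22.85 mm
mid-season: 1.17 × 5.18 × 50 = 303.03 mm
late-season: 0.67 × 3.66 × 40 = 98.09 mm
Seasonal total = 423.97 mm

424 mm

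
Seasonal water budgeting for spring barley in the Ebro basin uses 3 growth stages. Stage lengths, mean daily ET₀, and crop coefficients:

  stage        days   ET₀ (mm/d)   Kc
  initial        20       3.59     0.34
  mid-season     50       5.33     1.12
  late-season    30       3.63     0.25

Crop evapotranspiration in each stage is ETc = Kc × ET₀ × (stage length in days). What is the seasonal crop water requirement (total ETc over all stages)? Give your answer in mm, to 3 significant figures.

initial: 0.34 × 3.59 × 20 = 24.41 mm
mid-season: 1.12 × 5.33 × 50 = 298.48 mm
late-season: 0.25 × 3.63 × 30 = 27.23 mm
Seasonal total = 350.12 mm

350 mm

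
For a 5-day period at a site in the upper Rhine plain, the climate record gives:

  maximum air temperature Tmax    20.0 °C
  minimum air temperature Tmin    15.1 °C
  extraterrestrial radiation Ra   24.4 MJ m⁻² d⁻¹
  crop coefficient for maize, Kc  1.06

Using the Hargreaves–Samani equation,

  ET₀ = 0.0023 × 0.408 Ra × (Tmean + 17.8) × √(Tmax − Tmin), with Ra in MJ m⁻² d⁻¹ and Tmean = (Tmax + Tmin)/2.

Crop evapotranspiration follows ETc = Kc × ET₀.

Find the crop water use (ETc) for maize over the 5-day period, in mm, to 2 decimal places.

9.50 mm

Tmean = (20.0 + 15.1)/2 = 17.55 °C
0.408 Ra = 0.408 × 24.4 = 9.9552 mm/d equivalent
ET₀ = 0.0023 × 9.9552 × (17.55 + 17.8) × √4.9 = 0.0023 × 9.9552 × 35.35 × 2.2136 = 1.7917 mm/d
ETc = Kc × ET₀ = 1.06 × 1.7917 = 1.8992 mm/d
Over 5 days: 1.8992 × 5 = 9.496 mm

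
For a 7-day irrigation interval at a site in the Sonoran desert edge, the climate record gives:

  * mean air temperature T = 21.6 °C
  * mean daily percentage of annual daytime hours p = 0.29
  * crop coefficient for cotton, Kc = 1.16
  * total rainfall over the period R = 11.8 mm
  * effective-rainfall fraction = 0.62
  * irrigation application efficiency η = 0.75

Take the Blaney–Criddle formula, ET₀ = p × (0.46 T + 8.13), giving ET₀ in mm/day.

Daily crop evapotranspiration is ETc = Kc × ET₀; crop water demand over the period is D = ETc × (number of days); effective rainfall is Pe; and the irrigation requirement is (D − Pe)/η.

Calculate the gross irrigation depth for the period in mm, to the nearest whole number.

ET₀ = 0.29 × (0.46 × 21.6 + 8.13) = 0.29 × 18.066 = 5.2391 mm/d
ETc = Kc × ET₀ = 1.16 × 5.2391 = 6.0774 mm/d
Crop demand D = ETc × 7 d = 6.0774 × 7 = 42.542 mm
Pe = 0.62 × 11.8 = 7.316 mm
D − Pe = 42.542 − 7.316 = 35.226 mm
Gross irrigation = 35.226 / 0.75 = 46.968 mm

47 mm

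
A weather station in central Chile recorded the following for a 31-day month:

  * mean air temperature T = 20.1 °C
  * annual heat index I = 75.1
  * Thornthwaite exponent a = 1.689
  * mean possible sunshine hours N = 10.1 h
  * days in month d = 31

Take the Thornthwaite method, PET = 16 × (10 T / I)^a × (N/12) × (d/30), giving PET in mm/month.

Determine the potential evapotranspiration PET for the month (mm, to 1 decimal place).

10T/I = 10 × 20.1 / 75.1 = 2.6764
(10T/I)^a = 2.6764^1.689 = 5.2739
Uncorrected PET = 16 × 5.2739 = 84.382 mm
Correction = (N/12)(d/30) = (10.1/12)(31/30) = 0.8697
PET = 84.382 × 0.8697 = 73.387 mm/month

73.4 mm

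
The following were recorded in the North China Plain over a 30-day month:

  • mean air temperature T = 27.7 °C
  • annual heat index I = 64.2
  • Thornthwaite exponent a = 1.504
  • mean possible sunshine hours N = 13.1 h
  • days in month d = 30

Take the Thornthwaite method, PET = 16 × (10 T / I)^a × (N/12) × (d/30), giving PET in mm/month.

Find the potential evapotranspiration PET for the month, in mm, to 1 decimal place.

10T/I = 10 × 27.7 / 64.2 = 4.3146
(10T/I)^a = 4.3146^1.504 = 9.0147
Uncorrected PET = 16 × 9.0147 = 144.235 mm
Correction = (N/12)(d/30) = (13.1/12)(30/30) = 1.0917
PET = 144.235 × 1.0917 = 157.461 mm/month

157.5 mm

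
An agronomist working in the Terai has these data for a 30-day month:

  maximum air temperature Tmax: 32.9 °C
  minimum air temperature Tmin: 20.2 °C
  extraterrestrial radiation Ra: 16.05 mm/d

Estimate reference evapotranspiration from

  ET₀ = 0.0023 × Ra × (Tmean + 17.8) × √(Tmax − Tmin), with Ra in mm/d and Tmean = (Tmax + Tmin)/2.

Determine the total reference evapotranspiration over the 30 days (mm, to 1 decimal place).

Tmean = (32.9 + 20.2)/2 = 26.55 °C
ET₀ = 0.0023 × 16.05 × (26.55 + 17.8) × √12.7 = 0.0023 × 16.05 × 44.35 × 3.5637 = 5.8344 mm/d
Over 30 days: 5.8344 × 30 = 175.032 mm

175.0 mm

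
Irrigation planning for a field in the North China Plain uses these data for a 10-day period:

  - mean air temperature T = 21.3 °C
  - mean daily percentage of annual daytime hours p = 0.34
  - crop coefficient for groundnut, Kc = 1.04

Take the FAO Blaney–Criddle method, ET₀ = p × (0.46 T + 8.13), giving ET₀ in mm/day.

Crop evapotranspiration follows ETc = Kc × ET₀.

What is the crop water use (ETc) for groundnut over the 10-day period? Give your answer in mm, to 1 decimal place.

ET₀ = 0.34 × (0.46 × 21.3 + 8.13) = 0.34 × 17.928 = 6.0955 mm/d
ETc = Kc × ET₀ = 1.04 × 6.0955 = 6.3393 mm/d
Over 10 days: 6.3393 × 10 = 63.393 mm

63.4 mm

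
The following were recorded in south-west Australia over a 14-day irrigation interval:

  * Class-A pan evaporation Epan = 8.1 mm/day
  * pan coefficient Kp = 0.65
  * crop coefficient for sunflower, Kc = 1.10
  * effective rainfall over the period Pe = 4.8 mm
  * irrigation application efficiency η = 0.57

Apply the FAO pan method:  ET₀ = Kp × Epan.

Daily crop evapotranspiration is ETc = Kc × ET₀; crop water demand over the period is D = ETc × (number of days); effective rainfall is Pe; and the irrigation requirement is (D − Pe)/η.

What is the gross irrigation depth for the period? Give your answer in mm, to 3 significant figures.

134 mm

ET₀ = 0.65 × 8.1 = 5.2650 mm/d
ETc = Kc × ET₀ = 1.10 × 5.2650 = 5.7915 mm/d
Crop demand D = ETc × 14 d = 5.7915 × 14 = 81.081 mm
D − Pe = 81.081 − 4.8 = 76.281 mm
Gross irrigation = 76.281 / 0.57 = 133.826 mm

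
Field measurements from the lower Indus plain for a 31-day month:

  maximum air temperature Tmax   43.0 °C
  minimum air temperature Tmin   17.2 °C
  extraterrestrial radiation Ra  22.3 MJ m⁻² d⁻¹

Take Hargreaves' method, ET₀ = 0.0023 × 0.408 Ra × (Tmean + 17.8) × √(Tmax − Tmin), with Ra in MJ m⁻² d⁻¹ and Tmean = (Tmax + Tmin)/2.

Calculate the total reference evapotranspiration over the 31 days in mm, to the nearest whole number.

158 mm

Tmean = (43.0 + 17.2)/2 = 30.10 °C
0.408 Ra = 0.408 × 22.3 = 9.0984 mm/d equivalent
ET₀ = 0.0023 × 9.0984 × (30.10 + 17.8) × √25.8 = 0.0023 × 9.0984 × 47.90 × 5.0794 = 5.0914 mm/d
Over 31 days: 5.0914 × 31 = 157.833 mm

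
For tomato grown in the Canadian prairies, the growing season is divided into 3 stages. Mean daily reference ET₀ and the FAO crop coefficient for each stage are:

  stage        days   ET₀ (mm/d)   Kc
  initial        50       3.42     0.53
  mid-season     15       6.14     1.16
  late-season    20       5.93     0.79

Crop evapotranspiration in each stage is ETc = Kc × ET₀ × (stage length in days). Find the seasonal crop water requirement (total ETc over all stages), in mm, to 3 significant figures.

291 mm

initial: 0.53 × 3.42 × 50 = 90.63 mm
mid-season: 1.16 × 6.14 × 15 = 106.84 mm
late-season: 0.79 × 5.93 × 20 = 93.69 mm
Seasonal total = 291.16 mm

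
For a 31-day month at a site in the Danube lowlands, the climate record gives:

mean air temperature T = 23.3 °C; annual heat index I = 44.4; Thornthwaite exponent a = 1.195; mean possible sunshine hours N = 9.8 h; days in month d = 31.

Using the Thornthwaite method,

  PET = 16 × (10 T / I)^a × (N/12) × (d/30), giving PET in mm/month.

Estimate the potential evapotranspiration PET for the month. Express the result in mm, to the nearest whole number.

98 mm

10T/I = 10 × 23.3 / 44.4 = 5.2477
(10T/I)^a = 5.2477^1.195 = 7.2504
Uncorrected PET = 16 × 7.2504 = 116.006 mm
Correction = (N/12)(d/30) = (9.8/12)(31/30) = 0.8439
PET = 116.006 × 0.8439 = 97.897 mm/month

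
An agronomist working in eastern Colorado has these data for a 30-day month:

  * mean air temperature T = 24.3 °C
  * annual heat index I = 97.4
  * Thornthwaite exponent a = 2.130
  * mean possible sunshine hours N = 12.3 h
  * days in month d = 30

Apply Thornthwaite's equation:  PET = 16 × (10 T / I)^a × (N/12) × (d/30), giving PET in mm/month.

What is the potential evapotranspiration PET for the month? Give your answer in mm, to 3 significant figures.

10T/I = 10 × 24.3 / 97.4 = 2.4949
(10T/I)^a = 2.4949^2.130 = 7.0101
Uncorrected PET = 16 × 7.0101 = 112.162 mm
Correction = (N/12)(d/30) = (12.3/12)(30/30) = 1.0250
PET = 112.162 × 1.0250 = 114.966 mm/month

115 mm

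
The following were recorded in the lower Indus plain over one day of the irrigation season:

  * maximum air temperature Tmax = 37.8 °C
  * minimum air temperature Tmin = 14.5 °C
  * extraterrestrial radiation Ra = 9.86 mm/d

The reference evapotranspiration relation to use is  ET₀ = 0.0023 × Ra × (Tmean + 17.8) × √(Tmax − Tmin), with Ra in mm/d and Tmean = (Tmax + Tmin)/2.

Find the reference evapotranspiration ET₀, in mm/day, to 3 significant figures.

Tmean = (37.8 + 14.5)/2 = 26.15 °C
ET₀ = 0.0023 × 9.86 × (26.15 + 17.8) × √23.3 = 0.0023 × 9.86 × 43.95 × 4.8270 = 4.8111 mm/d

4.81 mm/day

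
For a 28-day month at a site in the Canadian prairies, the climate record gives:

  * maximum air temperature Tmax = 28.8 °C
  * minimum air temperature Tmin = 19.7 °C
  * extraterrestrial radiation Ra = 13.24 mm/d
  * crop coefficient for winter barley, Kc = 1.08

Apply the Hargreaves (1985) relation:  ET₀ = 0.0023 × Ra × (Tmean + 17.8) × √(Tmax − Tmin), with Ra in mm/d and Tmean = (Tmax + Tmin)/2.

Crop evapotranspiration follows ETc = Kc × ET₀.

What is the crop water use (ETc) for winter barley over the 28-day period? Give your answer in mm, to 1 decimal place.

Tmean = (28.8 + 19.7)/2 = 24.25 °C
ET₀ = 0.0023 × 13.24 × (24.25 + 17.8) × √9.1 = 0.0023 × 13.24 × 42.05 × 3.0166 = 3.8628 mm/d
ETc = Kc × ET₀ = 1.08 × 3.8628 = 4.1718 mm/d
Over 28 days: 4.1718 × 28 = 116.810 mm

116.8 mm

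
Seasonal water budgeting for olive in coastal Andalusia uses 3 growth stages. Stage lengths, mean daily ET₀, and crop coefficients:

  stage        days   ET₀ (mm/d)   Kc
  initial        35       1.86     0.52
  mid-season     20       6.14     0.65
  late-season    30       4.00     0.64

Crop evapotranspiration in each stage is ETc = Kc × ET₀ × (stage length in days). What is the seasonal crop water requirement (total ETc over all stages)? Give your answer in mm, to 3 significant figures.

190 mm

initial: 0.52 × 1.86 × 35 = 33.85 mm
mid-season: 0.65 × 6.14 × 20 = 79.82 mm
late-season: 0.64 × 4.00 × 30 = 76.80 mm
Seasonal total = 190.47 mm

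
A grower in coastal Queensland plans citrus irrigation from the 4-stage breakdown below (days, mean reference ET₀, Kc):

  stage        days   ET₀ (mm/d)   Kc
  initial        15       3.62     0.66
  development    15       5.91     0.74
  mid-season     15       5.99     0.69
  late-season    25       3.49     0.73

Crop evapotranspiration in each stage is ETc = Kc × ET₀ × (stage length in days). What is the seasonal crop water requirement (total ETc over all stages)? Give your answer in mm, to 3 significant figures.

227 mm

initial: 0.66 × 3.62 × 15 = 35.84 mm
development: 0.74 × 5.91 × 15 = 65.60 mm
mid-season: 0.69 × 5.99 × 15 = 62.00 mm
late-season: 0.73 × 3.49 × 25 = 63.69 mm
Seasonal total = 227.13 mm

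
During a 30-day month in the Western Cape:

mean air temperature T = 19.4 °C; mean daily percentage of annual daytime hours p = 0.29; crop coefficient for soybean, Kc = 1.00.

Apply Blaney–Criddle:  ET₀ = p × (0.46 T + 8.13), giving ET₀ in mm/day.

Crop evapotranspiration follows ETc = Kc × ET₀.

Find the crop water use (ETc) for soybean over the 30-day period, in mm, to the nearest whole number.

ET₀ = 0.29 × (0.46 × 19.4 + 8.13) = 0.29 × 17.054 = 4.9457 mm/d
ETc = Kc × ET₀ = 1.00 × 4.9457 = 4.9457 mm/d
Over 30 days: 4.9457 × 30 = 148.371 mm

148 mm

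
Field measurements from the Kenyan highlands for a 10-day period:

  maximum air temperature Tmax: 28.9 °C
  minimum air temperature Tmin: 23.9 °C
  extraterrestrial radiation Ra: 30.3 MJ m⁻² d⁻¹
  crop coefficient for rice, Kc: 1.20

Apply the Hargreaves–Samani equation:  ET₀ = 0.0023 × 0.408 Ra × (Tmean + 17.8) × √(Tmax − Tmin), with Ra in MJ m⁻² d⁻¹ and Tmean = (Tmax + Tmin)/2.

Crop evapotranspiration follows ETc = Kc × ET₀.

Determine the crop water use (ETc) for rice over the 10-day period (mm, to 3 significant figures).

33.7 mm

Tmean = (28.9 + 23.9)/2 = 26.40 °C
0.408 Ra = 0.408 × 30.3 = 12.3624 mm/d equivalent
ET₀ = 0.0023 × 12.3624 × (26.40 + 17.8) × √5.0 = 0.0023 × 12.3624 × 44.20 × 2.2361 = 2.8102 mm/d
ETc = Kc × ET₀ = 1.20 × 2.8102 = 3.3722 mm/d
Over 10 days: 3.3722 × 10 = 33.722 mm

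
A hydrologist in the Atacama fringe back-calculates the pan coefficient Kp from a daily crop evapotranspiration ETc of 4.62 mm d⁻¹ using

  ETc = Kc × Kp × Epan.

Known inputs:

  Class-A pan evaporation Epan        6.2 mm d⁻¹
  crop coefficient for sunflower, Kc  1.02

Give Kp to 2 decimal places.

ETc = Kc × Kp × Epan  ⇒  Kp = ETc / (Kc × Epan)
Kp = 4.62 / (1.02 × 6.2) = 4.62 / 6.324 = 0.7306

0.73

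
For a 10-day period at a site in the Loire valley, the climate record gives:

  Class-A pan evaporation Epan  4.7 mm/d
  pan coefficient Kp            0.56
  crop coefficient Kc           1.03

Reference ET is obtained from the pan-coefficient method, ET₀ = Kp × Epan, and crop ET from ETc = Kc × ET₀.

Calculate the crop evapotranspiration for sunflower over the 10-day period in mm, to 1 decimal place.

27.1 mm

ET₀ = 0.56 × 4.7 = 2.6320 mm/d
ETc = Kc × ET₀ = 1.03 × 2.6320 = 2.7110 mm/d
Over 10 days: 2.7110 × 10 = 27.110 mm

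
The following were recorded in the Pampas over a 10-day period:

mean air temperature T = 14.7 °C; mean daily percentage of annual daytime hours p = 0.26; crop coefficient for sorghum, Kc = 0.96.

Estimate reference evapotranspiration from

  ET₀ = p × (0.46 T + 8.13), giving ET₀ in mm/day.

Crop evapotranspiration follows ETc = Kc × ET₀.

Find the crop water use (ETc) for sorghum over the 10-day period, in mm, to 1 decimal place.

37.2 mm

ET₀ = 0.26 × (0.46 × 14.7 + 8.13) = 0.26 × 14.892 = 3.8719 mm/d
ETc = Kc × ET₀ = 0.96 × 3.8719 = 3.7170 mm/d
Over 10 days: 3.7170 × 10 = 37.170 mm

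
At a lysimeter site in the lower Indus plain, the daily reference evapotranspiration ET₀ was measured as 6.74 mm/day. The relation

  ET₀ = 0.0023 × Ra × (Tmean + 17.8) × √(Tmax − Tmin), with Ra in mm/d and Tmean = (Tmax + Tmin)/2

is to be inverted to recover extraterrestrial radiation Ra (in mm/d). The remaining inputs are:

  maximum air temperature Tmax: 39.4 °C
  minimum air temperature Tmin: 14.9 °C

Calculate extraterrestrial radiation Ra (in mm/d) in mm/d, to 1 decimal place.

Tmean = 27.15 °C; √ΔT = 4.9497
Ra = ET₀ / [0.0023 × (Tmean+17.8) × √ΔT] = 6.74 / (0.0023 × 44.95 × 4.9497) = 13.171 mm/d

13.2 mm/d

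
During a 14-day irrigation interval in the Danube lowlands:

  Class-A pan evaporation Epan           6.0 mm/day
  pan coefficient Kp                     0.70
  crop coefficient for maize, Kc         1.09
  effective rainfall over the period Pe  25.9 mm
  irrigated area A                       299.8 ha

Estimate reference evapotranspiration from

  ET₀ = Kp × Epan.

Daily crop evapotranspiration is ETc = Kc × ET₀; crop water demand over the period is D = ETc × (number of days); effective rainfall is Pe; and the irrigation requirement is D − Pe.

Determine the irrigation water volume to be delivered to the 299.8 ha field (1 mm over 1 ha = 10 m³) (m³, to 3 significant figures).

114000 m³

ET₀ = 0.70 × 6.0 = 4.2000 mm/d
ETc = Kc × ET₀ = 1.09 × 4.2000 = 4.5780 mm/d
Crop demand D = ETc × 14 d = 4.5780 × 14 = 64.092 mm
D − Pe = 64.092 − 25.9 = 38.192 mm
Volume = 38.192 mm × 299.8 ha × 10 = 114499.6 m³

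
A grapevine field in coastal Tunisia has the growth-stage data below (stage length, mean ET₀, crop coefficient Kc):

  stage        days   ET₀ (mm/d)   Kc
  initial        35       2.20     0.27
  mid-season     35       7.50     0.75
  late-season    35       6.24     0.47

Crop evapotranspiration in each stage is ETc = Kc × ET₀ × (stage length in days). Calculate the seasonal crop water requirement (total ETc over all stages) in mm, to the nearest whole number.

initial: 0.27 × 2.20 × 35 = 20.79 mm
mid-season: 0.75 × 7.50 × 35 = 196.88 mm
late-season: 0.47 × 6.24 × 35 = 102.65 mm
Seasonal total = 320.32 mm

320 mm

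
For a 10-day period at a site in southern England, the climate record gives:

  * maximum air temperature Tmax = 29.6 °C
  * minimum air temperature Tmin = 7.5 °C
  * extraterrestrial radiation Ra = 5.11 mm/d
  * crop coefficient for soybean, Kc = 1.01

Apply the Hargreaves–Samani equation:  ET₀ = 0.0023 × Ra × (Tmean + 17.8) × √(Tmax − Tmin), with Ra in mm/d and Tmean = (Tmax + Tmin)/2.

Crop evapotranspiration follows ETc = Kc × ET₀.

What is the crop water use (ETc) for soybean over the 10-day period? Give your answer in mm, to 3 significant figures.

20.3 mm

Tmean = (29.6 + 7.5)/2 = 18.55 °C
ET₀ = 0.0023 × 5.11 × (18.55 + 17.8) × √22.1 = 0.0023 × 5.11 × 36.35 × 4.7011 = 2.0084 mm/d
ETc = Kc × ET₀ = 1.01 × 2.0084 = 2.0285 mm/d
Over 10 days: 2.0285 × 10 = 20.285 mm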